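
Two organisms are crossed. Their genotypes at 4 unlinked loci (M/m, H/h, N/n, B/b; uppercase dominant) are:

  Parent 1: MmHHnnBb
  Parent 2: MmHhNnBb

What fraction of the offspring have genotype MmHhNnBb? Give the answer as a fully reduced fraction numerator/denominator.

P(MmHhNnBb) = 1/16

MmHHnnBb gametes: MHnB×4, MHnb×4, mHnB×4, mHnb×4
MmHhNnBb gametes: MHNB×1, MHNb×1, MHnB×1, MHnb×1, MhNB×1, MhNb×1, MhnB×1, Mhnb×1, mHNB×1, mHNb×1, mHnB×1, mHnb×1, mhNB×1, mhNb×1, mhnB×1, mhnb×1
MmHHnnBb×MmHhNnBb grid (16·16=256): MMHHNnBB=4 MMHHNnBb=8 MMHHNnbb=4 MMHHnnBB=4 MMHHnnBb=8 MMHHnnbb=4 MMHhNnBB=4 MMHhNnBb=8 MMHhNnbb=4 MMHhnnBB=4 MMHhnnBb=8 MMHhnnbb=4 MmHHNnBB=8 MmHHNnBb=16 MmHHNnbb=8 MmHHnnBB=8 MmHHnnBb=16 MmHHnnbb=8 MmHhNnBB=8 MmHhNnBb=16 MmHhNnbb=8 MmHhnnBB=8 MmHhnnBb=16 MmHhnnbb=8 mmHHNnBB=4 mmHHNnBb=8 mmHHNnbb=4 mmHHnnBB=4 mmHHnnBb=8 mmHHnnbb=4 mmHhNnBB=4 mmHhNnBb=8 mmHhNnbb=4 mmHhnnBB=4 mmHhnnBb=8 mmHhnnbb=4
MmHhNnBb hits 16/256; gcd=16; 16÷16/256÷16 = 1/16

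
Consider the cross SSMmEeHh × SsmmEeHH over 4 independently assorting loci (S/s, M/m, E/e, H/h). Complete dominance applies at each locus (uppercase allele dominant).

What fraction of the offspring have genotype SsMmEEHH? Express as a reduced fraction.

P(SsMmEEHH) = 1/32

SSMmEeHh gametes: SMEH×2, SMEh×2, SMeH×2, SMeh×2, SmEH×2, SmEh×2, SmeH×2, Smeh×2
SsmmEeHH gametes: SmEH×4, SmeH×4, smEH×4, smeH×4
SSMmEeHh×SsmmEeHH grid (16·16=256): SSMmEEHH=8 SSMmEEHh=8 SSMmEeHH=16 SSMmEeHh=16 SSMmeeHH=8 SSMmeeHh=8 SSmmEEHH=8 SSmmEEHh=8 SSmmEeHH=16 SSmmEeHh=16 SSmmeeHH=8 SSmmeeHh=8 SsMmEEHH=8 SsMmEEHh=8 SsMmEeHH=16 SsMmEeHh=16 SsMmeeHH=8 SsMmeeHh=8 SsmmEEHH=8 SsmmEEHh=8 SsmmEeHH=16 SsmmEeHh=16 SsmmeeHH=8 SsmmeeHh=8
SsMmEEHH hits 8/256; gcd=8; 8÷8/256÷8 = 1/32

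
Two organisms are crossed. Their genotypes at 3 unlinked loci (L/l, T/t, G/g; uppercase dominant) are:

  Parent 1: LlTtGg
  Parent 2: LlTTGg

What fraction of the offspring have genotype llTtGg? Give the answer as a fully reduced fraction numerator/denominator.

P(llTtGg) = 1/16

LlTtGg gametes: LTG×1, LTg×1, LtG×1, Ltg×1, lTG×1, lTg×1, ltG×1, ltg×1
LlTTGg gametes: LTG×2, LTg×2, lTG×2, lTg×2
LlTtGg×LlTTGg grid (8·8=64): LLTTGG=2 LLTTGg=4 LLTTgg=2 LLTtGG=2 LLTtGg=4 LLTtgg=2 LlTTGG=4 LlTTGg=8 LlTTgg=4 LlTtGG=4 LlTtGg=8 LlTtgg=4 llTTGG=2 llTTGg=4 llTTgg=2 llTtGG=2 llTtGg=4 llTtgg=2
llTtGg hits 4/64; gcd=4; 4÷4/64÷4 = 1/16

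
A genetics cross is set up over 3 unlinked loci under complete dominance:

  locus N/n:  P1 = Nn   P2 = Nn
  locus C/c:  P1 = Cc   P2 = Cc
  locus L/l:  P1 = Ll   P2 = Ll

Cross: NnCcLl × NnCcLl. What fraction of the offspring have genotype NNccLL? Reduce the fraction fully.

NnCcLl gametes: NCL×1, NCl×1, NcL×1, Ncl×1, nCL×1, nCl×1, ncL×1, ncl×1
NnCcLl gametes: NCL×1, NCl×1, NcL×1, Ncl×1, nCL×1, nCl×1, ncL×1, ncl×1
NnCcLl×NnCcLl grid (8·8=64): NNCCLL=1 NNCCLl=2 NNCCll=1 NNCcLL=2 NNCcLl=4 NNCcll=2 NNccLL=1 NNccLl=2 NNccll=1 NnCCLL=2 NnCCLl=4 NnCCll=2 NnCcLL=4 NnCcLl=8 NnCcll=4 NnccLL=2 NnccLl=4 Nnccll=2 nnCCLL=1 nnCCLl=2 nnCCll=1 nnCcLL=2 nnCcLl=4 nnCcll=2 nnccLL=1 nnccLl=2 nnccll=1
NNccLL hits 1/64; gcd=1; 1÷1/64÷1 = 1/64

P(NNccLL) = 1/64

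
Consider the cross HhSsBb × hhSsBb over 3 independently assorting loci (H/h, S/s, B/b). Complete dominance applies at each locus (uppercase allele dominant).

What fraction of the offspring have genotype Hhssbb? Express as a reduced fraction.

HhSsBb gametes: HSB×1, HSb×1, HsB×1, Hsb×1, hSB×1, hSb×1, hsB×1, hsb×1
hhSsBb gametes: hSB×2, hSb×2, hsB×2, hsb×2
HhSsBb×hhSsBb grid (8·8=64): HhSSBB=2 HhSSBb=4 HhSSbb=2 HhSsBB=4 HhSsBb=8 HhSsbb=4 HhssBB=2 HhssBb=4 Hhssbb=2 hhSSBB=2 hhSSBb=4 hhSSbb=2 hhSsBB=4 hhSsBb=8 hhSsbb=4 hhssBB=2 hhssBb=4 hhssbb=2
Hhssbb hits 2/64; gcd=2; 2÷2/64÷2 = 1/32

P(Hhssbb) = 1/32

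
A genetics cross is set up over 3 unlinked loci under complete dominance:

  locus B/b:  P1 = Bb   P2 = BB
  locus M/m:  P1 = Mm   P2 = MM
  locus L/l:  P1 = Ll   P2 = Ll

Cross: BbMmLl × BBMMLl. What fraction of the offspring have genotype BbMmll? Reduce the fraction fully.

BbMmLl gametes: BML×1, BMl×1, BmL×1, Bml×1, bML×1, bMl×1, bmL×1, bml×1
BBMMLl gametes: BML×4, BMl×4
BbMmLl×BBMMLl grid (8·8=64): BBMMLL=4 BBMMLl=8 BBMMll=4 BBMmLL=4 BBMmLl=8 BBMmll=4 BbMMLL=4 BbMMLl=8 BbMMll=4 BbMmLL=4 BbMmLl=8 BbMmll=4
BbMmll hits 4/64; gcd=4; 4÷4/64÷4 = 1/16

P(BbMmll) = 1/16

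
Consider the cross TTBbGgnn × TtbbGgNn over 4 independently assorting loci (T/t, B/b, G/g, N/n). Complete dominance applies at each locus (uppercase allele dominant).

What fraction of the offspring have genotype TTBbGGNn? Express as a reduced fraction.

TTBbGgnn gametes: TBGn×4, TBgn×4, TbGn×4, Tbgn×4
TtbbGgNn gametes: TbGN×2, TbGn×2, TbgN×2, Tbgn×2, tbGN×2, tbGn×2, tbgN×2, tbgn×2
TTBbGgnn×TtbbGgNn grid (16·16=256): TTBbGGNn=8 TTBbGGnn=8 TTBbGgNn=16 TTBbGgnn=16 TTBbggNn=8 TTBbggnn=8 TTbbGGNn=8 TTbbGGnn=8 TTbbGgNn=16 TTbbGgnn=16 TTbbggNn=8 TTbbggnn=8 TtBbGGNn=8 TtBbGGnn=8 TtBbGgNn=16 TtBbGgnn=16 TtBbggNn=8 TtBbggnn=8 TtbbGGNn=8 TtbbGGnn=8 TtbbGgNn=16 TtbbGgnn=16 TtbbggNn=8 Ttbbggnn=8
TTBbGGNn hits 8/256; gcd=8; 8÷8/256÷8 = 1/32

P(TTBbGGNn) = 1/32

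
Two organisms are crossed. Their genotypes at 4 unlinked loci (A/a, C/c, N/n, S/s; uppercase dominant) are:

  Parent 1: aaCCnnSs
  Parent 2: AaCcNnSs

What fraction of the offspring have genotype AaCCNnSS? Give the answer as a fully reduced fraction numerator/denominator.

P(AaCCNnSS) = 1/32

aaCCnnSs gametes: aCnS×8, aCns×8
AaCcNnSs gametes: ACNS×1, ACNs×1, ACnS×1, ACns×1, AcNS×1, AcNs×1, AcnS×1, Acns×1, aCNS×1, aCNs×1, aCnS×1, aCns×1, acNS×1, acNs×1, acnS×1, acns×1
aaCCnnSs×AaCcNnSs grid (16·16=256): AaCCNnSS=8 AaCCNnSs=16 AaCCNnss=8 AaCCnnSS=8 AaCCnnSs=16 AaCCnnss=8 AaCcNnSS=8 AaCcNnSs=16 AaCcNnss=8 AaCcnnSS=8 AaCcnnSs=16 AaCcnnss=8 aaCCNnSS=8 aaCCNnSs=16 aaCCNnss=8 aaCCnnSS=8 aaCCnnSs=16 aaCCnnss=8 aaCcNnSS=8 aaCcNnSs=16 aaCcNnss=8 aaCcnnSS=8 aaCcnnSs=16 aaCcnnss=8
AaCCNnSS hits 8/256; gcd=8; 8÷8/256÷8 = 1/32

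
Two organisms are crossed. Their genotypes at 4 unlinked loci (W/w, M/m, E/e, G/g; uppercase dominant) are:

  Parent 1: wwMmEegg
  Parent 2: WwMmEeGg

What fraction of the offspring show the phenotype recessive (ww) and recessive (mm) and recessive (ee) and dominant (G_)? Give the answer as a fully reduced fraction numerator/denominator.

wwMmEegg gametes: wMEg×4, wMeg×4, wmEg×4, wmeg×4
WwMmEeGg gametes: WMEG×1, WMEg×1, WMeG×1, WMeg×1, WmEG×1, WmEg×1, WmeG×1, Wmeg×1, wMEG×1, wMEg×1, wMeG×1, wMeg×1, wmEG×1, wmEg×1, wmeG×1, wmeg×1
wwMmEegg×WwMmEeGg grid (16·16=256): WwMMEEGg=4 WwMMEEgg=4 WwMMEeGg=8 WwMMEegg=8 WwMMeeGg=4 WwMMeegg=4 WwMmEEGg=8 WwMmEEgg=8 WwMmEeGg=16 WwMmEegg=16 WwMmeeGg=8 WwMmeegg=8 WwmmEEGg=4 WwmmEEgg=4 WwmmEeGg=8 WwmmEegg=8 WwmmeeGg=4 Wwmmeegg=4 wwMMEEGg=4 wwMMEEgg=4 wwMMEeGg=8 wwMMEegg=8 wwMMeeGg=4 wwMMeegg=4 wwMmEEGg=8 wwMmEEgg=8 wwMmEeGg=16 wwMmEegg=16 wwMmeeGg=8 wwMmeegg=8 wwmmEEGg=4 wwmmEEgg=4 wwmmEeGg=8 wwmmEegg=8 wwmmeeGg=4 wwmmeegg=4
ww mm ee G_ hits 4/256; gcd=4; 4÷4/256÷4 = 1/64

P(ww mm ee G_) = 1/64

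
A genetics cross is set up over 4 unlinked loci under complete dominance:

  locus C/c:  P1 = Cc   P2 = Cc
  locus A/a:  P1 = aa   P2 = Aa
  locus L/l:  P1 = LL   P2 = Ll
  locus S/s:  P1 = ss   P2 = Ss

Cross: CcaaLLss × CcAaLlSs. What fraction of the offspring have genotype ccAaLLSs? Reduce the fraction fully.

P(ccAaLLSs) = 1/32

CcaaLLss gametes: CaLs×8, caLs×8
CcAaLlSs gametes: CALS×1, CALs×1, CAlS×1, CAls×1, CaLS×1, CaLs×1, CalS×1, Cals×1, cALS×1, cALs×1, cAlS×1, cAls×1, caLS×1, caLs×1, calS×1, cals×1
CcaaLLss×CcAaLlSs grid (16·16=256): CCAaLLSs=8 CCAaLLss=8 CCAaLlSs=8 CCAaLlss=8 CCaaLLSs=8 CCaaLLss=8 CCaaLlSs=8 CCaaLlss=8 CcAaLLSs=16 CcAaLLss=16 CcAaLlSs=16 CcAaLlss=16 CcaaLLSs=16 CcaaLLss=16 CcaaLlSs=16 CcaaLlss=16 ccAaLLSs=8 ccAaLLss=8 ccAaLlSs=8 ccAaLlss=8 ccaaLLSs=8 ccaaLLss=8 ccaaLlSs=8 ccaaLlss=8
ccAaLLSs hits 8/256; gcd=8; 8÷8/256÷8 = 1/32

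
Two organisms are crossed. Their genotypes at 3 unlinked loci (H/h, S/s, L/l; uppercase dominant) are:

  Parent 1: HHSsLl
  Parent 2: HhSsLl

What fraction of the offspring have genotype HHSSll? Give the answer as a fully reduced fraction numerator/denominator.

P(HHSSll) = 1/32

HHSsLl gametes: HSL×2, HSl×2, HsL×2, Hsl×2
HhSsLl gametes: HSL×1, HSl×1, HsL×1, Hsl×1, hSL×1, hSl×1, hsL×1, hsl×1
HHSsLl×HhSsLl grid (8·8=64): HHSSLL=2 HHSSLl=4 HHSSll=2 HHSsLL=4 HHSsLl=8 HHSsll=4 HHssLL=2 HHssLl=4 HHssll=2 HhSSLL=2 HhSSLl=4 HhSSll=2 HhSsLL=4 HhSsLl=8 HhSsll=4 HhssLL=2 HhssLl=4 Hhssll=2
HHSSll hits 2/64; gcd=2; 2÷2/64÷2 = 1/32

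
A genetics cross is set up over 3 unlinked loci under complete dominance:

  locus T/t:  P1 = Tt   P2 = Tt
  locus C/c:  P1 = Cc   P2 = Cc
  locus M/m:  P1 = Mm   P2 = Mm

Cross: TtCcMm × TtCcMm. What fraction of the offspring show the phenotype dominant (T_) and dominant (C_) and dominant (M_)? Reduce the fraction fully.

TtCcMm gametes: TCM×1, TCm×1, TcM×1, Tcm×1, tCM×1, tCm×1, tcM×1, tcm×1
TtCcMm gametes: TCM×1, TCm×1, TcM×1, Tcm×1, tCM×1, tCm×1, tcM×1, tcm×1
TtCcMm×TtCcMm grid (8·8=64): TTCCMM=1 TTCCMm=2 TTCCmm=1 TTCcMM=2 TTCcMm=4 TTCcmm=2 TTccMM=1 TTccMm=2 TTccmm=1 TtCCMM=2 TtCCMm=4 TtCCmm=2 TtCcMM=4 TtCcMm=8 TtCcmm=4 TtccMM=2 TtccMm=4 Ttccmm=2 ttCCMM=1 ttCCMm=2 ttCCmm=1 ttCcMM=2 ttCcMm=4 ttCcmm=2 ttccMM=1 ttccMm=2 ttccmm=1
T_ C_ M_ hits 27/64; gcd=1; 27÷1/64÷1 = 27/64

P(T_ C_ M_) = 27/64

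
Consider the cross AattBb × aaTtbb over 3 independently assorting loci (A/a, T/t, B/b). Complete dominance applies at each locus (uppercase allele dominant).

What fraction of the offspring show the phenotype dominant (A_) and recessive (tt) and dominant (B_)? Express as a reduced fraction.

AattBb gametes: AtB×2, Atb×2, atB×2, atb×2
aaTtbb gametes: aTb×4, atb×4
AattBb×aaTtbb grid (8·8=64): AaTtBb=8 AaTtbb=8 AattBb=8 Aattbb=8 aaTtBb=8 aaTtbb=8 aattBb=8 aattbb=8
A_ tt B_ hits 8/64; gcd=8; 8÷8/64÷8 = 1/8

P(A_ tt B_) = 1/8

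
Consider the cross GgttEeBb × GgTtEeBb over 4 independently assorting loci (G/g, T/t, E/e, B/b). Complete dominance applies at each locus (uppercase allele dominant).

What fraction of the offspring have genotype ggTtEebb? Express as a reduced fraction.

P(ggTtEebb) = 1/64

GgttEeBb gametes: GtEB×2, GtEb×2, GteB×2, Gteb×2, gtEB×2, gtEb×2, gteB×2, gteb×2
GgTtEeBb gametes: GTEB×1, GTEb×1, GTeB×1, GTeb×1, GtEB×1, GtEb×1, GteB×1, Gteb×1, gTEB×1, gTEb×1, gTeB×1, gTeb×1, gtEB×1, gtEb×1, gteB×1, gteb×1
GgttEeBb×GgTtEeBb grid (16·16=256): GGTtEEBB=2 GGTtEEBb=4 GGTtEEbb=2 GGTtEeBB=4 GGTtEeBb=8 GGTtEebb=4 GGTteeBB=2 GGTteeBb=4 GGTteebb=2 GGttEEBB=2 GGttEEBb=4 GGttEEbb=2 GGttEeBB=4 GGttEeBb=8 GGttEebb=4 GGtteeBB=2 GGtteeBb=4 GGtteebb=2 GgTtEEBB=4 GgTtEEBb=8 GgTtEEbb=4 GgTtEeBB=8 GgTtEeBb=16 GgTtEebb=8 GgTteeBB=4 GgTteeBb=8 GgTteebb=4 GgttEEBB=4 GgttEEBb=8 GgttEEbb=4 GgttEeBB=8 GgttEeBb=16 GgttEebb=8 GgtteeBB=4 GgtteeBb=8 Ggtteebb=4 ggTtEEBB=2 ggTtEEBb=4 ggTtEEbb=2 ggTtEeBB=4 ggTtEeBb=8 ggTtEebb=4 ggTteeBB=2 ggTteeBb=4 ggTteebb=2 ggttEEBB=2 ggttEEBb=4 ggttEEbb=2 ggttEeBB=4 ggttEeBb=8 ggttEebb=4 ggtteeBB=2 ggtteeBb=4 ggtteebb=2
ggTtEebb hits 4/256; gcd=4; 4÷4/256÷4 = 1/64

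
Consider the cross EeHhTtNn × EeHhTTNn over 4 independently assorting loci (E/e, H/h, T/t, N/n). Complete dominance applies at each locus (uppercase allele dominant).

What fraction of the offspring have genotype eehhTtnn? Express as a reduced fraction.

EeHhTtNn gametes: EHTN×1, EHTn×1, EHtN×1, EHtn×1, EhTN×1, EhTn×1, EhtN×1, Ehtn×1, eHTN×1, eHTn×1, eHtN×1, eHtn×1, ehTN×1, ehTn×1, ehtN×1, ehtn×1
EeHhTTNn gametes: EHTN×2, EHTn×2, EhTN×2, EhTn×2, eHTN×2, eHTn×2, ehTN×2, ehTn×2
EeHhTtNn×EeHhTTNn grid (16·16=256): EEHHTTNN=2 EEHHTTNn=4 EEHHTTnn=2 EEHHTtNN=2 EEHHTtNn=4 EEHHTtnn=2 EEHhTTNN=4 EEHhTTNn=8 EEHhTTnn=4 EEHhTtNN=4 EEHhTtNn=8 EEHhTtnn=4 EEhhTTNN=2 EEhhTTNn=4 EEhhTTnn=2 EEhhTtNN=2 EEhhTtNn=4 EEhhTtnn=2 EeHHTTNN=4 EeHHTTNn=8 EeHHTTnn=4 EeHHTtNN=4 EeHHTtNn=8 EeHHTtnn=4 EeHhTTNN=8 EeHhTTNn=16 EeHhTTnn=8 EeHhTtNN=8 EeHhTtNn=16 EeHhTtnn=8 EehhTTNN=4 EehhTTNn=8 EehhTTnn=4 EehhTtNN=4 EehhTtNn=8 EehhTtnn=4 eeHHTTNN=2 eeHHTTNn=4 eeHHTTnn=2 eeHHTtNN=2 eeHHTtNn=4 eeHHTtnn=2 eeHhTTNN=4 eeHhTTNn=8 eeHhTTnn=4 eeHhTtNN=4 eeHhTtNn=8 eeHhTtnn=4 eehhTTNN=2 eehhTTNn=4 eehhTTnn=2 eehhTtNN=2 eehhTtNn=4 eehhTtnn=2
eehhTtnn hits 2/256; gcd=2; 2÷2/256÷2 = 1/128

P(eehhTtnn) = 1/128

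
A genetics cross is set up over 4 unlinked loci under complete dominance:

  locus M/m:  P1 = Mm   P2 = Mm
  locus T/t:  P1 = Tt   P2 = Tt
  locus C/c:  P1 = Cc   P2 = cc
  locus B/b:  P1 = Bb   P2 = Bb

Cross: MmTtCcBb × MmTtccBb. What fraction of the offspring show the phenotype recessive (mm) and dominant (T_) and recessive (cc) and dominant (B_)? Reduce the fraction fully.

MmTtCcBb gametes: MTCB×1, MTCb×1, MTcB×1, MTcb×1, MtCB×1, MtCb×1, MtcB×1, Mtcb×1, mTCB×1, mTCb×1, mTcB×1, mTcb×1, mtCB×1, mtCb×1, mtcB×1, mtcb×1
MmTtccBb gametes: MTcB×2, MTcb×2, MtcB×2, Mtcb×2, mTcB×2, mTcb×2, mtcB×2, mtcb×2
MmTtCcBb×MmTtccBb grid (16·16=256): MMTTCcBB=2 MMTTCcBb=4 MMTTCcbb=2 MMTTccBB=2 MMTTccBb=4 MMTTccbb=2 MMTtCcBB=4 MMTtCcBb=8 MMTtCcbb=4 MMTtccBB=4 MMTtccBb=8 MMTtccbb=4 MMttCcBB=2 MMttCcBb=4 MMttCcbb=2 MMttccBB=2 MMttccBb=4 MMttccbb=2 MmTTCcBB=4 MmTTCcBb=8 MmTTCcbb=4 MmTTccBB=4 MmTTccBb=8 MmTTccbb=4 MmTtCcBB=8 MmTtCcBb=16 MmTtCcbb=8 MmTtccBB=8 MmTtccBb=16 MmTtccbb=8 MmttCcBB=4 MmttCcBb=8 MmttCcbb=4 MmttccBB=4 MmttccBb=8 Mmttccbb=4 mmTTCcBB=2 mmTTCcBb=4 mmTTCcbb=2 mmTTccBB=2 mmTTccBb=4 mmTTccbb=2 mmTtCcBB=4 mmTtCcBb=8 mmTtCcbb=4 mmTtccBB=4 mmTtccBb=8 mmTtccbb=4 mmttCcBB=2 mmttCcBb=4 mmttCcbb=2 mmttccBB=2 mmttccBb=4 mmttccbb=2
mm T_ cc B_ hits 18/256; gcd=2; 18÷2/256÷2 = 9/128

P(mm T_ cc B_) = 9/128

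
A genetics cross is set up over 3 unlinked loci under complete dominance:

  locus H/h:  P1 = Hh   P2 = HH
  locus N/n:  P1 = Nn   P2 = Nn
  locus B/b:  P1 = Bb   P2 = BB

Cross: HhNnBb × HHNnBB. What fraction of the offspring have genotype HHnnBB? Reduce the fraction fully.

P(HHnnBB) = 1/16

HhNnBb gametes: HNB×1, HNb×1, HnB×1, Hnb×1, hNB×1, hNb×1, hnB×1, hnb×1
HHNnBB gametes: HNB×4, HnB×4
HhNnBb×HHNnBB grid (8·8=64): HHNNBB=4 HHNNBb=4 HHNnBB=8 HHNnBb=8 HHnnBB=4 HHnnBb=4 HhNNBB=4 HhNNBb=4 HhNnBB=8 HhNnBb=8 HhnnBB=4 HhnnBb=4
HHnnBB hits 4/64; gcd=4; 4÷4/64÷4 = 1/16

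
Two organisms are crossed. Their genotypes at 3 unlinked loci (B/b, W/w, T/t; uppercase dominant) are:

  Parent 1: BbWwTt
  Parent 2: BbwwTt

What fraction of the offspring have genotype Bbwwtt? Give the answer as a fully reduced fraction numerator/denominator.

P(Bbwwtt) = 1/16

BbWwTt gametes: BWT×1, BWt×1, BwT×1, Bwt×1, bWT×1, bWt×1, bwT×1, bwt×1
BbwwTt gametes: BwT×2, Bwt×2, bwT×2, bwt×2
BbWwTt×BbwwTt grid (8·8=64): BBWwTT=2 BBWwTt=4 BBWwtt=2 BBwwTT=2 BBwwTt=4 BBwwtt=2 BbWwTT=4 BbWwTt=8 BbWwtt=4 BbwwTT=4 BbwwTt=8 Bbwwtt=4 bbWwTT=2 bbWwTt=4 bbWwtt=2 bbwwTT=2 bbwwTt=4 bbwwtt=2
Bbwwtt hits 4/64; gcd=4; 4÷4/64÷4 = 1/16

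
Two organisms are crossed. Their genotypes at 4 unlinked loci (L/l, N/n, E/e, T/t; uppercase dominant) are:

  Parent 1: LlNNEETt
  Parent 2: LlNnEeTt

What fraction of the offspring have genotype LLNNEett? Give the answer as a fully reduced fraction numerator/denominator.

P(LLNNEett) = 1/64

LlNNEETt gametes: LNET×4, LNEt×4, lNET×4, lNEt×4
LlNnEeTt gametes: LNET×1, LNEt×1, LNeT×1, LNet×1, LnET×1, LnEt×1, LneT×1, Lnet×1, lNET×1, lNEt×1, lNeT×1, lNet×1, lnET×1, lnEt×1, lneT×1, lnet×1
LlNNEETt×LlNnEeTt grid (16·16=256): LLNNEETT=4 LLNNEETt=8 LLNNEEtt=4 LLNNEeTT=4 LLNNEeTt=8 LLNNEett=4 LLNnEETT=4 LLNnEETt=8 LLNnEEtt=4 LLNnEeTT=4 LLNnEeTt=8 LLNnEett=4 LlNNEETT=8 LlNNEETt=16 LlNNEEtt=8 LlNNEeTT=8 LlNNEeTt=16 LlNNEett=8 LlNnEETT=8 LlNnEETt=16 LlNnEEtt=8 LlNnEeTT=8 LlNnEeTt=16 LlNnEett=8 llNNEETT=4 llNNEETt=8 llNNEEtt=4 llNNEeTT=4 llNNEeTt=8 llNNEett=4 llNnEETT=4 llNnEETt=8 llNnEEtt=4 llNnEeTT=4 llNnEeTt=8 llNnEett=4
LLNNEett hits 4/256; gcd=4; 4÷4/256÷4 = 1/64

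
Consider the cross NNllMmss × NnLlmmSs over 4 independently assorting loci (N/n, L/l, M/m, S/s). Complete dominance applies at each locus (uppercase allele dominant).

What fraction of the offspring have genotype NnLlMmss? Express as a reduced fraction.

NNllMmss gametes: NlMs×8, Nlms×8
NnLlmmSs gametes: NLmS×2, NLms×2, NlmS×2, Nlms×2, nLmS×2, nLms×2, nlmS×2, nlms×2
NNllMmss×NnLlmmSs grid (16·16=256): NNLlMmSs=16 NNLlMmss=16 NNLlmmSs=16 NNLlmmss=16 NNllMmSs=16 NNllMmss=16 NNllmmSs=16 NNllmmss=16 NnLlMmSs=16 NnLlMmss=16 NnLlmmSs=16 NnLlmmss=16 NnllMmSs=16 NnllMmss=16 NnllmmSs=16 Nnllmmss=16
NnLlMmss hits 16/256; gcd=16; 16÷16/256÷16 = 1/16

P(NnLlMmss) = 1/16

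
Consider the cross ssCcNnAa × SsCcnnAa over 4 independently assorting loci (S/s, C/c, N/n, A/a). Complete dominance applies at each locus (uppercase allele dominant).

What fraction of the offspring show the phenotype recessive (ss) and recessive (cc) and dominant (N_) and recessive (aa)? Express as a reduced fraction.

ssCcNnAa gametes: sCNA×2, sCNa×2, sCnA×2, sCna×2, scNA×2, scNa×2, scnA×2, scna×2
SsCcnnAa gametes: SCnA×2, SCna×2, ScnA×2, Scna×2, sCnA×2, sCna×2, scnA×2, scna×2
ssCcNnAa×SsCcnnAa grid (16·16=256): SsCCNnAA=4 SsCCNnAa=8 SsCCNnaa=4 SsCCnnAA=4 SsCCnnAa=8 SsCCnnaa=4 SsCcNnAA=8 SsCcNnAa=16 SsCcNnaa=8 SsCcnnAA=8 SsCcnnAa=16 SsCcnnaa=8 SsccNnAA=4 SsccNnAa=8 SsccNnaa=4 SsccnnAA=4 SsccnnAa=8 Ssccnnaa=4 ssCCNnAA=4 ssCCNnAa=8 ssCCNnaa=4 ssCCnnAA=4 ssCCnnAa=8 ssCCnnaa=4 ssCcNnAA=8 ssCcNnAa=16 ssCcNnaa=8 ssCcnnAA=8 ssCcnnAa=16 ssCcnnaa=8 ssccNnAA=4 ssccNnAa=8 ssccNnaa=4 ssccnnAA=4 ssccnnAa=8 ssccnnaa=4
ss cc N_ aa hits 4/256; gcd=4; 4÷4/256÷4 = 1/64

P(ss cc N_ aa) = 1/64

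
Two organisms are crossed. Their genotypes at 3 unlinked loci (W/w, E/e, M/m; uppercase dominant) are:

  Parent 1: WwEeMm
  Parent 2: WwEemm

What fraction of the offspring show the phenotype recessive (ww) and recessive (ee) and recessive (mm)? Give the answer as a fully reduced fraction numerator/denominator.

P(ww ee mm) = 1/32

WwEeMm gametes: WEM×1, WEm×1, WeM×1, Wem×1, wEM×1, wEm×1, weM×1, wem×1
WwEemm gametes: WEm×2, Wem×2, wEm×2, wem×2
WwEeMm×WwEemm grid (8·8=64): WWEEMm=2 WWEEmm=2 WWEeMm=4 WWEemm=4 WWeeMm=2 WWeemm=2 WwEEMm=4 WwEEmm=4 WwEeMm=8 WwEemm=8 WweeMm=4 Wweemm=4 wwEEMm=2 wwEEmm=2 wwEeMm=4 wwEemm=4 wweeMm=2 wweemm=2
ww ee mm hits 2/64; gcd=2; 2÷2/64÷2 = 1/32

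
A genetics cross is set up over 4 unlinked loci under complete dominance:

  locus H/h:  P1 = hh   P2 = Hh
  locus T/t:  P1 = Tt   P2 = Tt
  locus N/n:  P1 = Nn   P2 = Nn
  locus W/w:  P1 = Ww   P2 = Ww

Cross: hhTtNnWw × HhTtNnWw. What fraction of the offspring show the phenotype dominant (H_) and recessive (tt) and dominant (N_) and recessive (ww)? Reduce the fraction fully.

P(H_ tt N_ ww) = 3/128

hhTtNnWw gametes: hTNW×2, hTNw×2, hTnW×2, hTnw×2, htNW×2, htNw×2, htnW×2, htnw×2
HhTtNnWw gametes: HTNW×1, HTNw×1, HTnW×1, HTnw×1, HtNW×1, HtNw×1, HtnW×1, Htnw×1, hTNW×1, hTNw×1, hTnW×1, hTnw×1, htNW×1, htNw×1, htnW×1, htnw×1
hhTtNnWw×HhTtNnWw grid (16·16=256): HhTTNNWW=2 HhTTNNWw=4 HhTTNNww=2 HhTTNnWW=4 HhTTNnWw=8 HhTTNnww=4 HhTTnnWW=2 HhTTnnWw=4 HhTTnnww=2 HhTtNNWW=4 HhTtNNWw=8 HhTtNNww=4 HhTtNnWW=8 HhTtNnWw=16 HhTtNnww=8 HhTtnnWW=4 HhTtnnWw=8 HhTtnnww=4 HhttNNWW=2 HhttNNWw=4 HhttNNww=2 HhttNnWW=4 HhttNnWw=8 HhttNnww=4 HhttnnWW=2 HhttnnWw=4 Hhttnnww=2 hhTTNNWW=2 hhTTNNWw=4 hhTTNNww=2 hhTTNnWW=4 hhTTNnWw=8 hhTTNnww=4 hhTTnnWW=2 hhTTnnWw=4 hhTTnnww=2 hhTtNNWW=4 hhTtNNWw=8 hhTtNNww=4 hhTtNnWW=8 hhTtNnWw=16 hhTtNnww=8 hhTtnnWW=4 hhTtnnWw=8 hhTtnnww=4 hhttNNWW=2 hhttNNWw=4 hhttNNww=2 hhttNnWW=4 hhttNnWw=8 hhttNnww=4 hhttnnWW=2 hhttnnWw=4 hhttnnww=2
H_ tt N_ ww hits 6/256; gcd=2; 6÷2/256÷2 = 3/128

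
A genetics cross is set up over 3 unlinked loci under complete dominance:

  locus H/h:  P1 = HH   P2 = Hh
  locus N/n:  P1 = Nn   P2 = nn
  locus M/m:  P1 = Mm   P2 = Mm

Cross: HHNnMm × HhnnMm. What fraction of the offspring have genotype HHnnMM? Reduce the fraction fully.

HHNnMm gametes: HNM×2, HNm×2, HnM×2, Hnm×2
HhnnMm gametes: HnM×2, Hnm×2, hnM×2, hnm×2
HHNnMm×HhnnMm grid (8·8=64): HHNnMM=4 HHNnMm=8 HHNnmm=4 HHnnMM=4 HHnnMm=8 HHnnmm=4 HhNnMM=4 HhNnMm=8 HhNnmm=4 HhnnMM=4 HhnnMm=8 Hhnnmm=4
HHnnMM hits 4/64; gcd=4; 4÷4/64÷4 = 1/16

P(HHnnMM) = 1/16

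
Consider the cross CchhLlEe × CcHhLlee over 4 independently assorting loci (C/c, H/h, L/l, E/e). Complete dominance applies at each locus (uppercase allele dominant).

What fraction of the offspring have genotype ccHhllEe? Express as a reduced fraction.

CchhLlEe gametes: ChLE×2, ChLe×2, ChlE×2, Chle×2, chLE×2, chLe×2, chlE×2, chle×2
CcHhLlee gametes: CHLe×2, CHle×2, ChLe×2, Chle×2, cHLe×2, cHle×2, chLe×2, chle×2
CchhLlEe×CcHhLlee grid (16·16=256): CCHhLLEe=4 CCHhLLee=4 CCHhLlEe=8 CCHhLlee=8 CCHhllEe=4 CCHhllee=4 CChhLLEe=4 CChhLLee=4 CChhLlEe=8 CChhLlee=8 CChhllEe=4 CChhllee=4 CcHhLLEe=8 CcHhLLee=8 CcHhLlEe=16 CcHhLlee=16 CcHhllEe=8 CcHhllee=8 CchhLLEe=8 CchhLLee=8 CchhLlEe=16 CchhLlee=16 CchhllEe=8 Cchhllee=8 ccHhLLEe=4 ccHhLLee=4 ccHhLlEe=8 ccHhLlee=8 ccHhllEe=4 ccHhllee=4 cchhLLEe=4 cchhLLee=4 cchhLlEe=8 cchhLlee=8 cchhllEe=4 cchhllee=4
ccHhllEe hits 4/256; gcd=4; 4÷4/256÷4 = 1/64

P(ccHhllEe) = 1/64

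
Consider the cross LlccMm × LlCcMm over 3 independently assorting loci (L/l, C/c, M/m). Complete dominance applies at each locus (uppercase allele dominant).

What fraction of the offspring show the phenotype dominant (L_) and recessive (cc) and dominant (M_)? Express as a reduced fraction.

LlccMm gametes: LcM×2, Lcm×2, lcM×2, lcm×2
LlCcMm gametes: LCM×1, LCm×1, LcM×1, Lcm×1, lCM×1, lCm×1, lcM×1, lcm×1
LlccMm×LlCcMm grid (8·8=64): LLCcMM=2 LLCcMm=4 LLCcmm=2 LLccMM=2 LLccMm=4 LLccmm=2 LlCcMM=4 LlCcMm=8 LlCcmm=4 LlccMM=4 LlccMm=8 Llccmm=4 llCcMM=2 llCcMm=4 llCcmm=2 llccMM=2 llccMm=4 llccmm=2
L_ cc M_ hits 18/64; gcd=2; 18÷2/64÷2 = 9/32

P(L_ cc M_) = 9/32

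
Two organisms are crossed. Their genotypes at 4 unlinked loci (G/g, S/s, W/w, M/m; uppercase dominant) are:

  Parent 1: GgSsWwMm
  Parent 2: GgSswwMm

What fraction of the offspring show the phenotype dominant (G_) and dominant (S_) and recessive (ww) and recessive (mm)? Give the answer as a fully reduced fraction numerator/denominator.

GgSsWwMm gametes: GSWM×1, GSWm×1, GSwM×1, GSwm×1, GsWM×1, GsWm×1, GswM×1, Gswm×1, gSWM×1, gSWm×1, gSwM×1, gSwm×1, gsWM×1, gsWm×1, gswM×1, gswm×1
GgSswwMm gametes: GSwM×2, GSwm×2, GswM×2, Gswm×2, gSwM×2, gSwm×2, gswM×2, gswm×2
GgSsWwMm×GgSswwMm grid (16·16=256): GGSSWwMM=2 GGSSWwMm=4 GGSSWwmm=2 GGSSwwMM=2 GGSSwwMm=4 GGSSwwmm=2 GGSsWwMM=4 GGSsWwMm=8 GGSsWwmm=4 GGSswwMM=4 GGSswwMm=8 GGSswwmm=4 GGssWwMM=2 GGssWwMm=4 GGssWwmm=2 GGsswwMM=2 GGsswwMm=4 GGsswwmm=2 GgSSWwMM=4 GgSSWwMm=8 GgSSWwmm=4 GgSSwwMM=4 GgSSwwMm=8 GgSSwwmm=4 GgSsWwMM=8 GgSsWwMm=16 GgSsWwmm=8 GgSswwMM=8 GgSswwMm=16 GgSswwmm=8 GgssWwMM=4 GgssWwMm=8 GgssWwmm=4 GgsswwMM=4 GgsswwMm=8 Ggsswwmm=4 ggSSWwMM=2 ggSSWwMm=4 ggSSWwmm=2 ggSSwwMM=2 ggSSwwMm=4 ggSSwwmm=2 ggSsWwMM=4 ggSsWwMm=8 ggSsWwmm=4 ggSswwMM=4 ggSswwMm=8 ggSswwmm=4 ggssWwMM=2 ggssWwMm=4 ggssWwmm=2 ggsswwMM=2 ggsswwMm=4 ggsswwmm=2
G_ S_ ww mm hits 18/256; gcd=2; 18÷2/256÷2 = 9/128

P(G_ S_ ww mm) = 9/128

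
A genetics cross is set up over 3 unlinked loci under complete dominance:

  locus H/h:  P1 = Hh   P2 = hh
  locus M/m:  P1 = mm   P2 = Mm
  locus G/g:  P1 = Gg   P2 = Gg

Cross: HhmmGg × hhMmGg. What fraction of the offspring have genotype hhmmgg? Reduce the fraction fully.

P(hhmmgg) = 1/16

HhmmGg gametes: HmG×2, Hmg×2, hmG×2, hmg×2
hhMmGg gametes: hMG×2, hMg×2, hmG×2, hmg×2
HhmmGg×hhMmGg grid (8·8=64): HhMmGG=4 HhMmGg=8 HhMmgg=4 HhmmGG=4 HhmmGg=8 Hhmmgg=4 hhMmGG=4 hhMmGg=8 hhMmgg=4 hhmmGG=4 hhmmGg=8 hhmmgg=4
hhmmgg hits 4/64; gcd=4; 4÷4/64÷4 = 1/16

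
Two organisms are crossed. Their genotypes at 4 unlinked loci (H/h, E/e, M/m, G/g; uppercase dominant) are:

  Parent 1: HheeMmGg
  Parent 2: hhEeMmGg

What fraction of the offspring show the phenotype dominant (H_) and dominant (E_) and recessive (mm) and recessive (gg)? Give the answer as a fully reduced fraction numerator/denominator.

HheeMmGg gametes: HeMG×2, HeMg×2, HemG×2, Hemg×2, heMG×2, heMg×2, hemG×2, hemg×2
hhEeMmGg gametes: hEMG×2, hEMg×2, hEmG×2, hEmg×2, heMG×2, heMg×2, hemG×2, hemg×2
HheeMmGg×hhEeMmGg grid (16·16=256): HhEeMMGG=4 HhEeMMGg=8 HhEeMMgg=4 HhEeMmGG=8 HhEeMmGg=16 HhEeMmgg=8 HhEemmGG=4 HhEemmGg=8 HhEemmgg=4 HheeMMGG=4 HheeMMGg=8 HheeMMgg=4 HheeMmGG=8 HheeMmGg=16 HheeMmgg=8 HheemmGG=4 HheemmGg=8 Hheemmgg=4 hhEeMMGG=4 hhEeMMGg=8 hhEeMMgg=4 hhEeMmGG=8 hhEeMmGg=16 hhEeMmgg=8 hhEemmGG=4 hhEemmGg=8 hhEemmgg=4 hheeMMGG=4 hheeMMGg=8 hheeMMgg=4 hheeMmGG=8 hheeMmGg=16 hheeMmgg=8 hheemmGG=4 hheemmGg=8 hheemmgg=4
H_ E_ mm gg hits 4/256; gcd=4; 4÷4/256÷4 = 1/64

P(H_ E_ mm gg) = 1/64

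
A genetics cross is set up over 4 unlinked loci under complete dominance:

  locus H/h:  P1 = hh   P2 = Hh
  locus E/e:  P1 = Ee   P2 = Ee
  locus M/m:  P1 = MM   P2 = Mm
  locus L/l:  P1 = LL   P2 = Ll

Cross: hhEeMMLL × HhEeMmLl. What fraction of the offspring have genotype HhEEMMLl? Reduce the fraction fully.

hhEeMMLL gametes: hEML×8, heML×8
HhEeMmLl gametes: HEML×1, HEMl×1, HEmL×1, HEml×1, HeML×1, HeMl×1, HemL×1, Heml×1, hEML×1, hEMl×1, hEmL×1, hEml×1, heML×1, heMl×1, hemL×1, heml×1
hhEeMMLL×HhEeMmLl grid (16·16=256): HhEEMMLL=8 HhEEMMLl=8 HhEEMmLL=8 HhEEMmLl=8 HhEeMMLL=16 HhEeMMLl=16 HhEeMmLL=16 HhEeMmLl=16 HheeMMLL=8 HheeMMLl=8 HheeMmLL=8 HheeMmLl=8 hhEEMMLL=8 hhEEMMLl=8 hhEEMmLL=8 hhEEMmLl=8 hhEeMMLL=16 hhEeMMLl=16 hhEeMmLL=16 hhEeMmLl=16 hheeMMLL=8 hheeMMLl=8 hheeMmLL=8 hheeMmLl=8
HhEEMMLl hits 8/256; gcd=8; 8÷8/256÷8 = 1/32

P(HhEEMMLl) = 1/32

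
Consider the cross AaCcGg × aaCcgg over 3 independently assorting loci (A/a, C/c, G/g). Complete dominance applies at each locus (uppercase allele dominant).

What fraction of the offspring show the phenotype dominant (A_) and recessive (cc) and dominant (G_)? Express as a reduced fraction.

AaCcGg gametes: ACG×1, ACg×1, AcG×1, Acg×1, aCG×1, aCg×1, acG×1, acg×1
aaCcgg gametes: aCg×4, acg×4
AaCcGg×aaCcgg grid (8·8=64): AaCCGg=4 AaCCgg=4 AaCcGg=8 AaCcgg=8 AaccGg=4 Aaccgg=4 aaCCGg=4 aaCCgg=4 aaCcGg=8 aaCcgg=8 aaccGg=4 aaccgg=4
A_ cc G_ hits 4/64; gcd=4; 4÷4/64÷4 = 1/16

P(A_ cc G_) = 1/16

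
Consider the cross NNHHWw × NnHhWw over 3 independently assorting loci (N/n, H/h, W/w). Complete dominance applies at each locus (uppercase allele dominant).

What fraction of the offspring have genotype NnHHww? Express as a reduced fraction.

P(NnHHww) = 1/16

NNHHWw gametes: NHW×4, NHw×4
NnHhWw gametes: NHW×1, NHw×1, NhW×1, Nhw×1, nHW×1, nHw×1, nhW×1, nhw×1
NNHHWw×NnHhWw grid (8·8=64): NNHHWW=4 NNHHWw=8 NNHHww=4 NNHhWW=4 NNHhWw=8 NNHhww=4 NnHHWW=4 NnHHWw=8 NnHHww=4 NnHhWW=4 NnHhWw=8 NnHhww=4
NnHHww hits 4/64; gcd=4; 4÷4/64÷4 = 1/16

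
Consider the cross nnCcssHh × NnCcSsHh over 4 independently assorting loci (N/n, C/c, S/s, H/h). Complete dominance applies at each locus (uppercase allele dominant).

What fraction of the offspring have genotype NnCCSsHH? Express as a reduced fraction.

nnCcssHh gametes: nCsH×4, nCsh×4, ncsH×4, ncsh×4
NnCcSsHh gametes: NCSH×1, NCSh×1, NCsH×1, NCsh×1, NcSH×1, NcSh×1, NcsH×1, Ncsh×1, nCSH×1, nCSh×1, nCsH×1, nCsh×1, ncSH×1, ncSh×1, ncsH×1, ncsh×1
nnCcssHh×NnCcSsHh grid (16·16=256): NnCCSsHH=4 NnCCSsHh=8 NnCCSshh=4 NnCCssHH=4 NnCCssHh=8 NnCCsshh=4 NnCcSsHH=8 NnCcSsHh=16 NnCcSshh=8 NnCcssHH=8 NnCcssHh=16 NnCcsshh=8 NnccSsHH=4 NnccSsHh=8 NnccSshh=4 NnccssHH=4 NnccssHh=8 Nnccsshh=4 nnCCSsHH=4 nnCCSsHh=8 nnCCSshh=4 nnCCssHH=4 nnCCssHh=8 nnCCsshh=4 nnCcSsHH=8 nnCcSsHh=16 nnCcSshh=8 nnCcssHH=8 nnCcssHh=16 nnCcsshh=8 nnccSsHH=4 nnccSsHh=8 nnccSshh=4 nnccssHH=4 nnccssHh=8 nnccsshh=4
NnCCSsHH hits 4/256; gcd=4; 4÷4/256÷4 = 1/64

P(NnCCSsHH) = 1/64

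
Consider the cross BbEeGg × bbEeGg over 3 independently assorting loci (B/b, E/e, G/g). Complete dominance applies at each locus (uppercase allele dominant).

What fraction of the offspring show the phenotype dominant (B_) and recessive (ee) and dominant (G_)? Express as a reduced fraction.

P(B_ ee G_) = 3/32

BbEeGg gametes: BEG×1, BEg×1, BeG×1, Beg×1, bEG×1, bEg×1, beG×1, beg×1
bbEeGg gametes: bEG×2, bEg×2, beG×2, beg×2
BbEeGg×bbEeGg grid (8·8=64): BbEEGG=2 BbEEGg=4 BbEEgg=2 BbEeGG=4 BbEeGg=8 BbEegg=4 BbeeGG=2 BbeeGg=4 Bbeegg=2 bbEEGG=2 bbEEGg=4 bbEEgg=2 bbEeGG=4 bbEeGg=8 bbEegg=4 bbeeGG=2 bbeeGg=4 bbeegg=2
B_ ee G_ hits 6/64; gcd=2; 6÷2/64÷2 = 3/32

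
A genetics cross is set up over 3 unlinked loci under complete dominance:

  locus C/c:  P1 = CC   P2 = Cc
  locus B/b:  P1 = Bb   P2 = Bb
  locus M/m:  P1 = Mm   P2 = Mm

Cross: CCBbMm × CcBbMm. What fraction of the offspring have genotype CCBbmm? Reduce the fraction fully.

CCBbMm gametes: CBM×2, CBm×2, CbM×2, Cbm×2
CcBbMm gametes: CBM×1, CBm×1, CbM×1, Cbm×1, cBM×1, cBm×1, cbM×1, cbm×1
CCBbMm×CcBbMm grid (8·8=64): CCBBMM=2 CCBBMm=4 CCBBmm=2 CCBbMM=4 CCBbMm=8 CCBbmm=4 CCbbMM=2 CCbbMm=4 CCbbmm=2 CcBBMM=2 CcBBMm=4 CcBBmm=2 CcBbMM=4 CcBbMm=8 CcBbmm=4 CcbbMM=2 CcbbMm=4 Ccbbmm=2
CCBbmm hits 4/64; gcd=4; 4÷4/64÷4 = 1/16

P(CCBbmm) = 1/16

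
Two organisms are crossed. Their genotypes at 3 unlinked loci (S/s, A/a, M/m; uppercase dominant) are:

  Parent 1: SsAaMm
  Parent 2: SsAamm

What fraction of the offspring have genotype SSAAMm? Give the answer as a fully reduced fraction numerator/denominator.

P(SSAAMm) = 1/32

SsAaMm gametes: SAM×1, SAm×1, SaM×1, Sam×1, sAM×1, sAm×1, saM×1, sam×1
SsAamm gametes: SAm×2, Sam×2, sAm×2, sam×2
SsAaMm×SsAamm grid (8·8=64): SSAAMm=2 SSAAmm=2 SSAaMm=4 SSAamm=4 SSaaMm=2 SSaamm=2 SsAAMm=4 SsAAmm=4 SsAaMm=8 SsAamm=8 SsaaMm=4 Ssaamm=4 ssAAMm=2 ssAAmm=2 ssAaMm=4 ssAamm=4 ssaaMm=2 ssaamm=2
SSAAMm hits 2/64; gcd=2; 2÷2/64÷2 = 1/32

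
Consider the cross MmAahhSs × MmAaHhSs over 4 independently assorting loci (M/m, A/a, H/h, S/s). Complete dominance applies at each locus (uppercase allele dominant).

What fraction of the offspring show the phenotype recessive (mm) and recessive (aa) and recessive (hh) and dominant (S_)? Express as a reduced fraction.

MmAahhSs gametes: MAhS×2, MAhs×2, MahS×2, Mahs×2, mAhS×2, mAhs×2, mahS×2, mahs×2
MmAaHhSs gametes: MAHS×1, MAHs×1, MAhS×1, MAhs×1, MaHS×1, MaHs×1, MahS×1, Mahs×1, mAHS×1, mAHs×1, mAhS×1, mAhs×1, maHS×1, maHs×1, mahS×1, mahs×1
MmAahhSs×MmAaHhSs grid (16·16=256): MMAAHhSS=2 MMAAHhSs=4 MMAAHhss=2 MMAAhhSS=2 MMAAhhSs=4 MMAAhhss=2 MMAaHhSS=4 MMAaHhSs=8 MMAaHhss=4 MMAahhSS=4 MMAahhSs=8 MMAahhss=4 MMaaHhSS=2 MMaaHhSs=4 MMaaHhss=2 MMaahhSS=2 MMaahhSs=4 MMaahhss=2 MmAAHhSS=4 MmAAHhSs=8 MmAAHhss=4 MmAAhhSS=4 MmAAhhSs=8 MmAAhhss=4 MmAaHhSS=8 MmAaHhSs=16 MmAaHhss=8 MmAahhSS=8 MmAahhSs=16 MmAahhss=8 MmaaHhSS=4 MmaaHhSs=8 MmaaHhss=4 MmaahhSS=4 MmaahhSs=8 Mmaahhss=4 mmAAHhSS=2 mmAAHhSs=4 mmAAHhss=2 mmAAhhSS=2 mmAAhhSs=4 mmAAhhss=2 mmAaHhSS=4 mmAaHhSs=8 mmAaHhss=4 mmAahhSS=4 mmAahhSs=8 mmAahhss=4 mmaaHhSS=2 mmaaHhSs=4 mmaaHhss=2 mmaahhSS=2 mmaahhSs=4 mmaahhss=2
mm aa hh S_ hits 6/256; gcd=2; 6÷2/256÷2 = 3/128

P(mm aa hh S_) = 3/128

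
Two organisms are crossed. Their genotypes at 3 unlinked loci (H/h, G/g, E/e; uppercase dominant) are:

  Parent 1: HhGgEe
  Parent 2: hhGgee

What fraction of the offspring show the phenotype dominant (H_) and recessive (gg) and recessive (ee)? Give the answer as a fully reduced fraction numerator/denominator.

P(H_ gg ee) = 1/16

HhGgEe gametes: HGE×1, HGe×1, HgE×1, Hge×1, hGE×1, hGe×1, hgE×1, hge×1
hhGgee gametes: hGe×4, hge×4
HhGgEe×hhGgee grid (8·8=64): HhGGEe=4 HhGGee=4 HhGgEe=8 HhGgee=8 HhggEe=4 Hhggee=4 hhGGEe=4 hhGGee=4 hhGgEe=8 hhGgee=8 hhggEe=4 hhggee=4
H_ gg ee hits 4/64; gcd=4; 4÷4/64÷4 = 1/16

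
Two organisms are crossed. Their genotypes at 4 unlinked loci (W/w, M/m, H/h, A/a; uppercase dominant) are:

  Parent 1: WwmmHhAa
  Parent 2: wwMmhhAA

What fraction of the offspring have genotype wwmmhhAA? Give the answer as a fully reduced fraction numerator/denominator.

P(wwmmhhAA) = 1/16

WwmmHhAa gametes: WmHA×2, WmHa×2, WmhA×2, Wmha×2, wmHA×2, wmHa×2, wmhA×2, wmha×2
wwMmhhAA gametes: wMhA×8, wmhA×8
WwmmHhAa×wwMmhhAA grid (16·16=256): WwMmHhAA=16 WwMmHhAa=16 WwMmhhAA=16 WwMmhhAa=16 WwmmHhAA=16 WwmmHhAa=16 WwmmhhAA=16 WwmmhhAa=16 wwMmHhAA=16 wwMmHhAa=16 wwMmhhAA=16 wwMmhhAa=16 wwmmHhAA=16 wwmmHhAa=16 wwmmhhAA=16 wwmmhhAa=16
wwmmhhAA hits 16/256; gcd=16; 16÷16/256÷16 = 1/16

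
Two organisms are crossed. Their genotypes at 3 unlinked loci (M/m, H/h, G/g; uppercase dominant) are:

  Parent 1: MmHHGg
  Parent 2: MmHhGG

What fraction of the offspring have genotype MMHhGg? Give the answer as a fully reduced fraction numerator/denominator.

P(MMHhGg) = 1/16

MmHHGg gametes: MHG×2, MHg×2, mHG×2, mHg×2
MmHhGG gametes: MHG×2, MhG×2, mHG×2, mhG×2
MmHHGg×MmHhGG grid (8·8=64): MMHHGG=4 MMHHGg=4 MMHhGG=4 MMHhGg=4 MmHHGG=8 MmHHGg=8 MmHhGG=8 MmHhGg=8 mmHHGG=4 mmHHGg=4 mmHhGG=4 mmHhGg=4
MMHhGg hits 4/64; gcd=4; 4÷4/64÷4 = 1/16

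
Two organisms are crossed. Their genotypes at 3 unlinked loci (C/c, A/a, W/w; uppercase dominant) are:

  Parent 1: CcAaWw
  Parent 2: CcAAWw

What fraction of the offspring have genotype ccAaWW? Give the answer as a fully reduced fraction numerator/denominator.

CcAaWw gametes: CAW×1, CAw×1, CaW×1, Caw×1, cAW×1, cAw×1, caW×1, caw×1
CcAAWw gametes: CAW×2, CAw×2, cAW×2, cAw×2
CcAaWw×CcAAWw grid (8·8=64): CCAAWW=2 CCAAWw=4 CCAAww=2 CCAaWW=2 CCAaWw=4 CCAaww=2 CcAAWW=4 CcAAWw=8 CcAAww=4 CcAaWW=4 CcAaWw=8 CcAaww=4 ccAAWW=2 ccAAWw=4 ccAAww=2 ccAaWW=2 ccAaWw=4 ccAaww=2
ccAaWW hits 2/64; gcd=2; 2÷2/64÷2 = 1/32

P(ccAaWW) = 1/32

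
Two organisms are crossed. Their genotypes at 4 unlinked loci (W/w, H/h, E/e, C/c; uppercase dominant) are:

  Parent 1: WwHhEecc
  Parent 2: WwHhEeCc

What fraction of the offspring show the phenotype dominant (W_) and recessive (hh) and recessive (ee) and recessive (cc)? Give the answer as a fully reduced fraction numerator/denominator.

P(W_ hh ee cc) = 3/128

WwHhEecc gametes: WHEc×2, WHec×2, WhEc×2, Whec×2, wHEc×2, wHec×2, whEc×2, whec×2
WwHhEeCc gametes: WHEC×1, WHEc×1, WHeC×1, WHec×1, WhEC×1, WhEc×1, WheC×1, Whec×1, wHEC×1, wHEc×1, wHeC×1, wHec×1, whEC×1, whEc×1, wheC×1, whec×1
WwHhEecc×WwHhEeCc grid (16·16=256): WWHHEECc=2 WWHHEEcc=2 WWHHEeCc=4 WWHHEecc=4 WWHHeeCc=2 WWHHeecc=2 WWHhEECc=4 WWHhEEcc=4 WWHhEeCc=8 WWHhEecc=8 WWHheeCc=4 WWHheecc=4 WWhhEECc=2 WWhhEEcc=2 WWhhEeCc=4 WWhhEecc=4 WWhheeCc=2 WWhheecc=2 WwHHEECc=4 WwHHEEcc=4 WwHHEeCc=8 WwHHEecc=8 WwHHeeCc=4 WwHHeecc=4 WwHhEECc=8 WwHhEEcc=8 WwHhEeCc=16 WwHhEecc=16 WwHheeCc=8 WwHheecc=8 WwhhEECc=4 WwhhEEcc=4 WwhhEeCc=8 WwhhEecc=8 WwhheeCc=4 Wwhheecc=4 wwHHEECc=2 wwHHEEcc=2 wwHHEeCc=4 wwHHEecc=4 wwHHeeCc=2 wwHHeecc=2 wwHhEECc=4 wwHhEEcc=4 wwHhEeCc=8 wwHhEecc=8 wwHheeCc=4 wwHheecc=4 wwhhEECc=2 wwhhEEcc=2 wwhhEeCc=4 wwhhEecc=4 wwhheeCc=2 wwhheecc=2
W_ hh ee cc hits 6/256; gcd=2; 6÷2/256÷2 = 3/128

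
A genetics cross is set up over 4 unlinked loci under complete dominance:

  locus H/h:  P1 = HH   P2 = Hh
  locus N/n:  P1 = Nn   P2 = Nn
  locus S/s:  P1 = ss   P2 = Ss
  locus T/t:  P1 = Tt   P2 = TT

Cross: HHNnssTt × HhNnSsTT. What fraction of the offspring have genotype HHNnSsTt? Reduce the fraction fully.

P(HHNnSsTt) = 1/16

HHNnssTt gametes: HNsT×4, HNst×4, HnsT×4, Hnst×4
HhNnSsTT gametes: HNST×2, HNsT×2, HnST×2, HnsT×2, hNST×2, hNsT×2, hnST×2, hnsT×2
HHNnssTt×HhNnSsTT grid (16·16=256): HHNNSsTT=8 HHNNSsTt=8 HHNNssTT=8 HHNNssTt=8 HHNnSsTT=16 HHNnSsTt=16 HHNnssTT=16 HHNnssTt=16 HHnnSsTT=8 HHnnSsTt=8 HHnnssTT=8 HHnnssTt=8 HhNNSsTT=8 HhNNSsTt=8 HhNNssTT=8 HhNNssTt=8 HhNnSsTT=16 HhNnSsTt=16 HhNnssTT=16 HhNnssTt=16 HhnnSsTT=8 HhnnSsTt=8 HhnnssTT=8 HhnnssTt=8
HHNnSsTt hits 16/256; gcd=16; 16÷16/256÷16 = 1/16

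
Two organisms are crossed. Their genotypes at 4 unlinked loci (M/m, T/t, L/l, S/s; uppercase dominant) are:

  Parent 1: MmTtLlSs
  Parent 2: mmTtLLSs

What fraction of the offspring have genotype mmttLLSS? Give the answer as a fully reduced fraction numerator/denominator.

P(mmttLLSS) = 1/64

MmTtLlSs gametes: MTLS×1, MTLs×1, MTlS×1, MTls×1, MtLS×1, MtLs×1, MtlS×1, Mtls×1, mTLS×1, mTLs×1, mTlS×1, mTls×1, mtLS×1, mtLs×1, mtlS×1, mtls×1
mmTtLLSs gametes: mTLS×4, mTLs×4, mtLS×4, mtLs×4
MmTtLlSs×mmTtLLSs grid (16·16=256): MmTTLLSS=4 MmTTLLSs=8 MmTTLLss=4 MmTTLlSS=4 MmTTLlSs=8 MmTTLlss=4 MmTtLLSS=8 MmTtLLSs=16 MmTtLLss=8 MmTtLlSS=8 MmTtLlSs=16 MmTtLlss=8 MmttLLSS=4 MmttLLSs=8 MmttLLss=4 MmttLlSS=4 MmttLlSs=8 MmttLlss=4 mmTTLLSS=4 mmTTLLSs=8 mmTTLLss=4 mmTTLlSS=4 mmTTLlSs=8 mmTTLlss=4 mmTtLLSS=8 mmTtLLSs=16 mmTtLLss=8 mmTtLlSS=8 mmTtLlSs=16 mmTtLlss=8 mmttLLSS=4 mmttLLSs=8 mmttLLss=4 mmttLlSS=4 mmttLlSs=8 mmttLlss=4
mmttLLSS hits 4/256; gcd=4; 4÷4/256÷4 = 1/64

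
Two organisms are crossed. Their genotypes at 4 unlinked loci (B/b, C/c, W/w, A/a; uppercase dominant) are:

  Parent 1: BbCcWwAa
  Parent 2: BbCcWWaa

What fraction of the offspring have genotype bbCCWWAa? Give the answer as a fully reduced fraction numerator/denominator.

BbCcWwAa gametes: BCWA×1, BCWa×1, BCwA×1, BCwa×1, BcWA×1, BcWa×1, BcwA×1, Bcwa×1, bCWA×1, bCWa×1, bCwA×1, bCwa×1, bcWA×1, bcWa×1, bcwA×1, bcwa×1
BbCcWWaa gametes: BCWa×4, BcWa×4, bCWa×4, bcWa×4
BbCcWwAa×BbCcWWaa grid (16·16=256): BBCCWWAa=4 BBCCWWaa=4 BBCCWwAa=4 BBCCWwaa=4 BBCcWWAa=8 BBCcWWaa=8 BBCcWwAa=8 BBCcWwaa=8 BBccWWAa=4 BBccWWaa=4 BBccWwAa=4 BBccWwaa=4 BbCCWWAa=8 BbCCWWaa=8 BbCCWwAa=8 BbCCWwaa=8 BbCcWWAa=16 BbCcWWaa=16 BbCcWwAa=16 BbCcWwaa=16 BbccWWAa=8 BbccWWaa=8 BbccWwAa=8 BbccWwaa=8 bbCCWWAa=4 bbCCWWaa=4 bbCCWwAa=4 bbCCWwaa=4 bbCcWWAa=8 bbCcWWaa=8 bbCcWwAa=8 bbCcWwaa=8 bbccWWAa=4 bbccWWaa=4 bbccWwAa=4 bbccWwaa=4
bbCCWWAa hits 4/256; gcd=4; 4÷4/256÷4 = 1/64

P(bbCCWWAa) = 1/64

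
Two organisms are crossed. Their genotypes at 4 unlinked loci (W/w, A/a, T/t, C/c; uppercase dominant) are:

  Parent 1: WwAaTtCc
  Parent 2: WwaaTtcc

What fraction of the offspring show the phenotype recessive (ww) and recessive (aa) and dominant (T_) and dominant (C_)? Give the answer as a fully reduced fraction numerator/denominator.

WwAaTtCc gametes: WATC×1, WATc×1, WAtC×1, WAtc×1, WaTC×1, WaTc×1, WatC×1, Watc×1, wATC×1, wATc×1, wAtC×1, wAtc×1, waTC×1, waTc×1, watC×1, watc×1
WwaaTtcc gametes: WaTc×4, Watc×4, waTc×4, watc×4
WwAaTtCc×WwaaTtcc grid (16·16=256): WWAaTTCc=4 WWAaTTcc=4 WWAaTtCc=8 WWAaTtcc=8 WWAattCc=4 WWAattcc=4 WWaaTTCc=4 WWaaTTcc=4 WWaaTtCc=8 WWaaTtcc=8 WWaattCc=4 WWaattcc=4 WwAaTTCc=8 WwAaTTcc=8 WwAaTtCc=16 WwAaTtcc=16 WwAattCc=8 WwAattcc=8 WwaaTTCc=8 WwaaTTcc=8 WwaaTtCc=16 WwaaTtcc=16 WwaattCc=8 Wwaattcc=8 wwAaTTCc=4 wwAaTTcc=4 wwAaTtCc=8 wwAaTtcc=8 wwAattCc=4 wwAattcc=4 wwaaTTCc=4 wwaaTTcc=4 wwaaTtCc=8 wwaaTtcc=8 wwaattCc=4 wwaattcc=4
ww aa T_ C_ hits 12/256; gcd=4; 12÷4/256÷4 = 3/64

P(ww aa T_ C_) = 3/64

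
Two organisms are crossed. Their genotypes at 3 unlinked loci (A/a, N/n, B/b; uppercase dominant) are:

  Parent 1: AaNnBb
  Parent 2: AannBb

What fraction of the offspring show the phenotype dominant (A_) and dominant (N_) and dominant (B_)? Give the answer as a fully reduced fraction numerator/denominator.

AaNnBb gametes: ANB×1, ANb×1, AnB×1, Anb×1, aNB×1, aNb×1, anB×1, anb×1
AannBb gametes: AnB×2, Anb×2, anB×2, anb×2
AaNnBb×AannBb grid (8·8=64): AANnBB=2 AANnBb=4 AANnbb=2 AAnnBB=2 AAnnBb=4 AAnnbb=2 AaNnBB=4 AaNnBb=8 AaNnbb=4 AannBB=4 AannBb=8 Aannbb=4 aaNnBB=2 aaNnBb=4 aaNnbb=2 aannBB=2 aannBb=4 aannbb=2
A_ N_ B_ hits 18/64; gcd=2; 18÷2/64÷2 = 9/32

P(A_ N_ B_) = 9/32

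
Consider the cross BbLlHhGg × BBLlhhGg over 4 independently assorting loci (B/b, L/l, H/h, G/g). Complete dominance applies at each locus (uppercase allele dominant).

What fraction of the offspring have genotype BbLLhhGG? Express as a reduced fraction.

BbLlHhGg gametes: BLHG×1, BLHg×1, BLhG×1, BLhg×1, BlHG×1, BlHg×1, BlhG×1, Blhg×1, bLHG×1, bLHg×1, bLhG×1, bLhg×1, blHG×1, blHg×1, blhG×1, blhg×1
BBLlhhGg gametes: BLhG×4, BLhg×4, BlhG×4, Blhg×4
BbLlHhGg×BBLlhhGg grid (16·16=256): BBLLHhGG=4 BBLLHhGg=8 BBLLHhgg=4 BBLLhhGG=4 BBLLhhGg=8 BBLLhhgg=4 BBLlHhGG=8 BBLlHhGg=16 BBLlHhgg=8 BBLlhhGG=8 BBLlhhGg=16 BBLlhhgg=8 BBllHhGG=4 BBllHhGg=8 BBllHhgg=4 BBllhhGG=4 BBllhhGg=8 BBllhhgg=4 BbLLHhGG=4 BbLLHhGg=8 BbLLHhgg=4 BbLLhhGG=4 BbLLhhGg=8 BbLLhhgg=4 BbLlHhGG=8 BbLlHhGg=16 BbLlHhgg=8 BbLlhhGG=8 BbLlhhGg=16 BbLlhhgg=8 BbllHhGG=4 BbllHhGg=8 BbllHhgg=4 BbllhhGG=4 BbllhhGg=8 Bbllhhgg=4
BbLLhhGG hits 4/256; gcd=4; 4÷4/256÷4 = 1/64

P(BbLLhhGG) = 1/64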